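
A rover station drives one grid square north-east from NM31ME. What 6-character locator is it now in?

Longitude subsquare m = 12; +1 → 13 = n.
Latitude subsquare e = 4; +1 → 5 = f.

NM31nf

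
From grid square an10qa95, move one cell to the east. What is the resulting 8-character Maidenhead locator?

Longitude extended square 9; +1 → 10, wraps to 0, carry into subsquare.
Longitude subsquare q = 16; +1 → 17 = r.
The latitude characters are unchanged.

AN10ra05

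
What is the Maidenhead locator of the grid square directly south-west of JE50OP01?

JE50np90

Longitude extended square 0; −1 → -1, wraps to 9, carry into subsquare.
Longitude subsquare o = 14; −1 → 13 = n.
Latitude extended square 1; −1 → 0.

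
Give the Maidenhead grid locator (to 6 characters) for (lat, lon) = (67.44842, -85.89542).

EP77bk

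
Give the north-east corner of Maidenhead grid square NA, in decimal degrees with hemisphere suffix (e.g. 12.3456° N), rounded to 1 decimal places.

80.0° S, 100.0° E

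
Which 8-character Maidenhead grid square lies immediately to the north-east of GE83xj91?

Longitude extended square 9; +1 → 10, wraps to 0, carry into subsquare.
Longitude subsquare x = 23; +1 → 24, wraps to 0 = a, carry into square.
Longitude square 8; +1 → 9.
Latitude extended square 1; +1 → 2.

GE93aj02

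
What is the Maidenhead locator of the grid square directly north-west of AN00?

RN91

Longitude square 0; −1 → -1, wraps to 9, carry into field.
Longitude field A = 0; −1 → -1, wraps to 17 = R, wrapping around the antimeridian.
Latitude square 0; +1 → 1.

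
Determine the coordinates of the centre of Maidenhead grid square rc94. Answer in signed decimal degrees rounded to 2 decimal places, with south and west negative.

Field R=17, C=2: +17·20° lon, +2·10° lat → SW at lon 160°, lat -70°.
Square 9, 4: +9·2° lon, +4·1° lat → SW at lon 178°, lat -66°.
Cell spans 2° lon × 1° lat. Centre is SW corner plus half of each.
latitude -65.50, longitude 179.00.

-65.50, 179.00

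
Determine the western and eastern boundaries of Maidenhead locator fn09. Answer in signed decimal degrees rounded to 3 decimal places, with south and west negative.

Field F=5, N=13: +5·20° lon, +13·10° lat → SW at lon -80°, lat 40°.
Square 0, 9: +0·2° lon, +9·1° lat → SW at lon -80°, lat 49°.
Cell spans 2° lon × 1° lat.
west -80.000, east -78.000.

-80.000, -78.000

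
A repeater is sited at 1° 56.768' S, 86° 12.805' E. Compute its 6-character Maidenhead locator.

NI38cb

Shift to the Maidenhead origin (180°W, 90°S): lon 266.2134, lat 88.0539.
Field (20°×10°, letters A–R): lon ⌊266.2134/20⌋ = 13 → N; lat ⌊88.0539/10⌋ = 8 → I.
Square (2°×1°, digits 0–9): lon ⌊6.2134/2⌋ = 3; lat ⌊8.0539/1⌋ = 8.
Subsquare (5′×2.5′, letters a–x): lon ⌊0.2134/0.0833333⌋ = 2 → c; lat ⌊0.0539/0.0416667⌋ = 1 → b.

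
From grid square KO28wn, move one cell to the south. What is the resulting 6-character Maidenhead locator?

Latitude subsquare n = 13; −1 → 12 = m.
The longitude characters are unchanged.

KO28wm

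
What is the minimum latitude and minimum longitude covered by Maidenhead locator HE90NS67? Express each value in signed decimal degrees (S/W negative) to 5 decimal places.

-49.22083, -20.86667

Field H=7, E=4: +7·20° lon, +4·10° lat → SW at lon -40°, lat -50°.
Square 9, 0: +9·2° lon, +0·1° lat → SW at lon -22°, lat -50°.
Subsquare n=13, s=18: +13·0.0833333° lon, +18·0.0416667° lat → SW at lon -20.9167°, lat -49.25°.
Extended square 6, 7: +6·0.00833333° lon, +7·0.00416667° lat → SW at lon -20.8667°, lat -49.2208°.
latitude -49.22083, longitude -20.86667.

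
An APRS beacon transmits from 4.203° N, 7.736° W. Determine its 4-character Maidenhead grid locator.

IJ64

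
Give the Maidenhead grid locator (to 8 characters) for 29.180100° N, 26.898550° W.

HL69ne23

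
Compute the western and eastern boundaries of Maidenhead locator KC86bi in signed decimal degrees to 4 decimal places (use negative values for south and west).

36.0833, 36.1667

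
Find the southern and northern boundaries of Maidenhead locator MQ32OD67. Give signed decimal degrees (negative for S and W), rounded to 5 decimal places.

Field M=12, Q=16: +12·20° lon, +16·10° lat → SW at lon 60°, lat 70°.
Square 3, 2: +3·2° lon, +2·1° lat → SW at lon 66°, lat 72°.
Subsquare o=14, d=3: +14·0.0833333° lon, +3·0.0416667° lat → SW at lon 67.1667°, lat 72.125°.
Extended square 6, 7: +6·0.00833333° lon, +7·0.00416667° lat → SW at lon 67.2167°, lat 72.1542°.
Cell spans 0.00833333° lon × 0.00416667° lat.
south 72.15417, north 72.15833.

72.15417, 72.15833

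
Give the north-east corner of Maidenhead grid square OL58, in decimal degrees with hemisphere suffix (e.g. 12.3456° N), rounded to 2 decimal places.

29.00° N, 112.00° E

Field O=14, L=11: +14·20° lon, +11·10° lat → SW at lon 100°, lat 20°.
Square 5, 8: +5·2° lon, +8·1° lat → SW at lon 110°, lat 28°.
Cell spans 2° lon × 1° lat. NE corner is SW corner plus one full cell.
latitude 29.00° N, longitude 112.00° E.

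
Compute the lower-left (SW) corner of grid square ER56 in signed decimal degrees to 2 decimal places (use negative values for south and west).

86.00, -90.00

Field E=4, R=17: +4·20° lon, +17·10° lat → SW at lon -100°, lat 80°.
Square 5, 6: +5·2° lon, +6·1° lat → SW at lon -90°, lat 86°.
latitude 86.00, longitude -90.00.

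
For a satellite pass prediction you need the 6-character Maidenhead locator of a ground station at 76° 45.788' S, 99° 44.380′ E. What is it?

Offset from 180°W / 90°S: lon 279.7397°, lat 13.2369°.
Field: lon ⌊279.7397/20⌋ = 13 → N; lat ⌊13.2369/10⌋ = 1 → B.
Square: lon ⌊19.7397/2⌋ = 9; lat ⌊3.2369/1⌋ = 3.
Subsquare: lon ⌊1.7397/0.0833333⌋ = 20 → u; lat ⌊0.2369/0.0416667⌋ = 5 → f.

NB93uf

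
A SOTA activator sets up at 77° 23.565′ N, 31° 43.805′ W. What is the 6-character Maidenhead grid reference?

HQ47dj

Offset from 180°W / 90°S: lon 148.2699°, lat 167.3928°.
Field: lon ⌊148.2699/20⌋ = 7 → H; lat ⌊167.3928/10⌋ = 16 → Q.
Square: lon ⌊8.2699/2⌋ = 4; lat ⌊7.3928/1⌋ = 7.
Subsquare: lon ⌊0.2699/0.0833333⌋ = 3 → d; lat ⌊0.3928/0.0416667⌋ = 9 → j.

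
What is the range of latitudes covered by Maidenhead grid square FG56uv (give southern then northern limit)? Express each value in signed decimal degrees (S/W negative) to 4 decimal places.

-23.1250, -23.0833

Field F=5, G=6: +5·20° lon, +6·10° lat → SW at lon -80°, lat -30°.
Square 5, 6: +5·2° lon, +6·1° lat → SW at lon -70°, lat -24°.
Subsquare u=20, v=21: +20·0.0833333° lon, +21·0.0416667° lat → SW at lon -68.3333°, lat -23.125°.
Cell spans 0.0833333° lon × 0.0416667° lat.
south -23.1250, north -23.0833.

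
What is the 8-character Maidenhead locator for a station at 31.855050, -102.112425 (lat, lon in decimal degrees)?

Offset from 180°W / 90°S: lon 77.88757°, lat 121.85505°.
Field: 77.88757/20 → 3 → D, 121.85505/10 → 12 → M; chars DM.
Square: 17.88757/2 → 8, 1.85505/1 → 1; chars 81.
Subsquare: 1.88757/0.0833333 → 22 → w, 0.85505/0.0416667 → 20 → u; chars wu.
Extended square: 0.05424/0.00833333 → 6, 0.02172/0.00416667 → 5; chars 65.

DM81wu65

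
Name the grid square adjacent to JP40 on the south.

JO49

Latitude square 0; −1 → -1, wraps to 9, carry into field.
Latitude field P = 15; −1 → 14 = O.
The longitude characters are unchanged.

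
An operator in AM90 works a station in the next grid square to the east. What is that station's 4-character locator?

Longitude square 9; +1 → 10, wraps to 0, carry into field.
Longitude field A = 0; +1 → 1 = B.
The latitude characters are unchanged.

BM00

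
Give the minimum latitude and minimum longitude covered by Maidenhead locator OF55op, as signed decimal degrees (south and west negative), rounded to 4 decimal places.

-34.3750, 111.1667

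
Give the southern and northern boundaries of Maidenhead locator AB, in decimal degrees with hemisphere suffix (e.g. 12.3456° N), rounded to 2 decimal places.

Field A=0, B=1: +0·20° lon, +1·10° lat → SW at lon -180°, lat -80°.
Cell spans 20° lon × 10° lat.
south 80.00° S, north 70.00° S.

80.00° S, 70.00° S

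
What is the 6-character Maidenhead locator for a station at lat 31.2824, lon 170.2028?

Shift to the Maidenhead origin (180°W, 90°S): lon 350.2028, lat 121.2824.
Field: 350.2028/20 → 17 → R, 121.2824/10 → 12 → M; chars RM.
Square: 10.2028/2 → 5, 1.2824/1 → 1; chars 51.
Subsquare: 0.2028/0.0833333 → 2 → c, 0.2824/0.0416667 → 6 → g; chars cg.

RM51cg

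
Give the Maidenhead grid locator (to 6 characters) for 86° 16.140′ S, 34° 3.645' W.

HA23xr

Add 180° to longitude and 90° to latitude: 145.9393, 3.7310.
Field: 145.9393/20 → 7 → H, 3.7310/10 → 0 → A; chars HA.
Square: 5.9393/2 → 2, 3.7310/1 → 3; chars 23.
Subsquare: 1.9393/0.0833333 → 23 → x, 0.7310/0.0416667 → 17 → r; chars xr.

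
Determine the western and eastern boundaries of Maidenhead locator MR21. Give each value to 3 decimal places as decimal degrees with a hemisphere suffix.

64.000° E, 66.000° E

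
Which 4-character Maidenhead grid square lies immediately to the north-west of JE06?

IE97

Longitude square 0; −1 → -1, wraps to 9, carry into field.
Longitude field J = 9; −1 → 8 = I.
Latitude square 6; +1 → 7.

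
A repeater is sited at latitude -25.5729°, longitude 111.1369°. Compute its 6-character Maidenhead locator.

Shift to the Maidenhead origin (180°W, 90°S): lon 291.1369, lat 64.4271.
Field: 291.1369/20 → 14 → O, 64.4271/10 → 6 → G; chars OG.
Square: 11.1369/2 → 5, 4.4271/1 → 4; chars 54.
Subsquare: 1.1369/0.0833333 → 13 → n, 0.4271/0.0416667 → 10 → k; chars nk.

OG54nk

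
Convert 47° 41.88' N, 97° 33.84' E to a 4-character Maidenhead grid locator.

NN87

Add 180° to longitude and 90° to latitude: 277.56, 137.70.
Field: lon ⌊277.56/20⌋ = 13 → N; lat ⌊137.70/10⌋ = 13 → N.
Square: lon ⌊17.56/2⌋ = 8; lat ⌊7.70/1⌋ = 7.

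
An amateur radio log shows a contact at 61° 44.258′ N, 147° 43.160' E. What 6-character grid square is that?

QP31ur

Shift to the Maidenhead origin (180°W, 90°S): lon 327.7193, lat 151.7376.
Field (20°×10°, letters A–R): lon ⌊327.7193/20⌋ = 16 → Q; lat ⌊151.7376/10⌋ = 15 → P.
Square (2°×1°, digits 0–9): lon ⌊7.7193/2⌋ = 3; lat ⌊1.7376/1⌋ = 1.
Subsquare (5′×2.5′, letters a–x): lon ⌊1.7193/0.0833333⌋ = 20 → u; lat ⌊0.7376/0.0416667⌋ = 17 → r.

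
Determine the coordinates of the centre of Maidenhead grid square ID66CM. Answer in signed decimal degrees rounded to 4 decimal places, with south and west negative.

-53.4792, -7.7917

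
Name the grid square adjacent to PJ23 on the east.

PJ33

Longitude square 2; +1 → 3.
The latitude characters are unchanged.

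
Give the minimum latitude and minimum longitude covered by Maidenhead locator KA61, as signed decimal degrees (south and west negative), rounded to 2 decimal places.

-89.00, 32.00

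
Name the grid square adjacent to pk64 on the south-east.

Longitude square 6; +1 → 7.
Latitude square 4; −1 → 3.

PK73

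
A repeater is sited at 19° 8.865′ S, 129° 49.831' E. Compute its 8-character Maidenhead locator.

PH40vu94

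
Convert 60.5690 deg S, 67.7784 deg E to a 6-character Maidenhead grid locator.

Shift to the Maidenhead origin (180°W, 90°S): lon 247.7784, lat 29.4310.
Field: lon ⌊247.7784/20⌋ = 12 → M; lat ⌊29.4310/10⌋ = 2 → C.
Square: lon ⌊7.7784/2⌋ = 3; lat ⌊9.4310/1⌋ = 9.
Subsquare: lon ⌊1.7784/0.0833333⌋ = 21 → v; lat ⌊0.4310/0.0416667⌋ = 10 → k.

MC39vk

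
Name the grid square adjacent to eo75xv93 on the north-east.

Longitude extended square 9; +1 → 10, wraps to 0, carry into subsquare.
Longitude subsquare x = 23; +1 → 24, wraps to 0 = a, carry into square.
Longitude square 7; +1 → 8.
Latitude extended square 3; +1 → 4.

EO85av04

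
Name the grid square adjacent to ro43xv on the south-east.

RO53au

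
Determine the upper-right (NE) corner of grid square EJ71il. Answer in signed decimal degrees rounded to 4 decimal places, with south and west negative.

Field E=4, J=9: +4·20° lon, +9·10° lat → SW at lon -100°, lat 0°.
Square 7, 1: +7·2° lon, +1·1° lat → SW at lon -86°, lat 1°.
Subsquare i=8, l=11: +8·0.0833333° lon, +11·0.0416667° lat → SW at lon -85.3333°, lat 1.45833°.
Cell spans 0.0833333° lon × 0.0416667° lat. NE corner is SW corner plus one full cell.
latitude 1.5000, longitude -85.2500.

1.5000, -85.2500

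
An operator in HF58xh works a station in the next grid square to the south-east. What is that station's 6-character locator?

Longitude subsquare x = 23; +1 → 24, wraps to 0 = a, carry into square.
Longitude square 5; +1 → 6.
Latitude subsquare h = 7; −1 → 6 = g.

HF68ag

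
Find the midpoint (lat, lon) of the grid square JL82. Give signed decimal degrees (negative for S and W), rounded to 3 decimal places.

22.500, 17.000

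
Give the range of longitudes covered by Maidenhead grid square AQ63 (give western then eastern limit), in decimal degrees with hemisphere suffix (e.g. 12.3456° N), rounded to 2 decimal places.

168.00° W, 166.00° W

Field A=0, Q=16: +0·20° lon, +16·10° lat → SW at lon -180°, lat 70°.
Square 6, 3: +6·2° lon, +3·1° lat → SW at lon -168°, lat 73°.
Cell spans 2° lon × 1° lat.
west 168.00° W, east 166.00° W.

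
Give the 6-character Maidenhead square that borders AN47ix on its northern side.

AN48ia

Latitude subsquare x = 23; +1 → 24, wraps to 0 = a, carry into square.
Latitude square 7; +1 → 8.
The longitude characters are unchanged.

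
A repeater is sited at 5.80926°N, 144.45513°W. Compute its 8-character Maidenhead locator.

Shift to the Maidenhead origin (180°W, 90°S): lon 35.54487, lat 95.80926.
Field (20°×10°, letters A–R): lon ⌊35.54487/20⌋ = 1 → B; lat ⌊95.80926/10⌋ = 9 → J.
Square (2°×1°, digits 0–9): lon ⌊15.54487/2⌋ = 7; lat ⌊5.80926/1⌋ = 5.
Subsquare (5′×2.5′, letters a–x): lon ⌊1.54487/0.0833333⌋ = 18 → s; lat ⌊0.80926/0.0416667⌋ = 19 → t.
Extended square (30″×15″, digits 0–9): lon ⌊0.04487/0.00833333⌋ = 5; lat ⌊0.01759/0.00416667⌋ = 4.

BJ75st54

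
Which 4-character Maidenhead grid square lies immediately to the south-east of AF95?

Longitude square 9; +1 → 10, wraps to 0, carry into field.
Longitude field A = 0; +1 → 1 = B.
Latitude square 5; −1 → 4.

BF04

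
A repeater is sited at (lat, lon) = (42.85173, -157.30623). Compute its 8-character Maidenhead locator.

BN12iu34

Offset from 180°W / 90°S: lon 22.69377°, lat 132.85173°.
Field (20°×10°, letters A–R): lon ⌊22.69377/20⌋ = 1 → B; lat ⌊132.85173/10⌋ = 13 → N.
Square (2°×1°, digits 0–9): lon ⌊2.69377/2⌋ = 1; lat ⌊2.85173/1⌋ = 2.
Subsquare (5′×2.5′, letters a–x): lon ⌊0.69377/0.0833333⌋ = 8 → i; lat ⌊0.85173/0.0416667⌋ = 20 → u.
Extended square (30″×15″, digits 0–9): lon ⌊0.02710/0.00833333⌋ = 3; lat ⌊0.01840/0.00416667⌋ = 4.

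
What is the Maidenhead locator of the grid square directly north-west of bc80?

Longitude square 8; −1 → 7.
Latitude square 0; +1 → 1.

BC71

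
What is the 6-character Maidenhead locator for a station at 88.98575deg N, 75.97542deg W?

FR28ax

Offset from 180°W / 90°S: lon 104.0246°, lat 178.9857°.
Field: lon ⌊104.0246/20⌋ = 5 → F; lat ⌊178.9857/10⌋ = 17 → R.
Square: lon ⌊4.0246/2⌋ = 2; lat ⌊8.9857/1⌋ = 8.
Subsquare: lon ⌊0.0246/0.0833333⌋ = 0 → a; lat ⌊0.9857/0.0416667⌋ = 23 → x.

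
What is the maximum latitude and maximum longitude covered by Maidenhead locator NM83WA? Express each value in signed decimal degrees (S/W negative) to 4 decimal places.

33.0417, 97.9167

Field N=13, M=12: +13·20° lon, +12·10° lat → SW at lon 80°, lat 30°.
Square 8, 3: +8·2° lon, +3·1° lat → SW at lon 96°, lat 33°.
Subsquare w=22, a=0: +22·0.0833333° lon, +0·0.0416667° lat → SW at lon 97.8333°, lat 33°.
Cell spans 0.0833333° lon × 0.0416667° lat. NE corner is SW corner plus one full cell.
latitude 33.0417, longitude 97.9167.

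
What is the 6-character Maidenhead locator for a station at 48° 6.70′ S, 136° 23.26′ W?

CE11tv

Add 180° to longitude and 90° to latitude: 43.6123, 41.8883.
Field: 43.6123/20 → 2 → C, 41.8883/10 → 4 → E; chars CE.
Square: 3.6123/2 → 1, 1.8883/1 → 1; chars 11.
Subsquare: 1.6123/0.0833333 → 19 → t, 0.8883/0.0416667 → 21 → v; chars tv.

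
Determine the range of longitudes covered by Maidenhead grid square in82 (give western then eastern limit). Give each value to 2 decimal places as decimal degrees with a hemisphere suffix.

4.00° W, 2.00° W

Field I=8, N=13: +8·20° lon, +13·10° lat → SW at lon -20°, lat 40°.
Square 8, 2: +8·2° lon, +2·1° lat → SW at lon -4°, lat 42°.
Cell spans 2° lon × 1° lat.
west 4.00° W, east 2.00° W.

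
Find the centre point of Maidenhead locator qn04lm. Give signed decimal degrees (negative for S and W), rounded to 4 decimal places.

44.5208, 140.9583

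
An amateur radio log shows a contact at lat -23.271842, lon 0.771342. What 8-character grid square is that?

Add 180° to longitude and 90° to latitude: 180.77134, 66.72816.
Field: 180.77134/20 → 9 → J, 66.72816/10 → 6 → G; chars JG.
Square: 0.77134/2 → 0, 6.72816/1 → 6; chars 06.
Subsquare: 0.77134/0.0833333 → 9 → j, 0.72816/0.0416667 → 17 → r; chars jr.
Extended square: 0.02134/0.00833333 → 2, 0.01982/0.00416667 → 4; chars 24.

JG06jr24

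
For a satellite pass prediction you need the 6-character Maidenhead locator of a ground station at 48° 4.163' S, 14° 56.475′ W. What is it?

IE21mw

Offset from 180°W / 90°S: lon 165.0588°, lat 41.9306°.
Field: lon ⌊165.0588/20⌋ = 8 → I; lat ⌊41.9306/10⌋ = 4 → E.
Square: lon ⌊5.0588/2⌋ = 2; lat ⌊1.9306/1⌋ = 1.
Subsquare: lon ⌊1.0588/0.0833333⌋ = 12 → m; lat ⌊0.9306/0.0416667⌋ = 22 → w.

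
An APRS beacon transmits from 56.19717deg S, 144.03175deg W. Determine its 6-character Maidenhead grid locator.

Shift to the Maidenhead origin (180°W, 90°S): lon 35.9683, lat 33.8028.
Field: 35.9683/20 → 1 → B, 33.8028/10 → 3 → D; chars BD.
Square: 15.9683/2 → 7, 3.8028/1 → 3; chars 73.
Subsquare: 1.9683/0.0833333 → 23 → x, 0.8028/0.0416667 → 19 → t; chars xt.

BD73xt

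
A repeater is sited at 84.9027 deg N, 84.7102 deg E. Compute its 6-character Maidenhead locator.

NR24iv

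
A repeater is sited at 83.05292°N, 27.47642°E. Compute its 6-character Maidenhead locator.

KR33rb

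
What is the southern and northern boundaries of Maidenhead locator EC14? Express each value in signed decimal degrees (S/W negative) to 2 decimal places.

Field E=4, C=2: +4·20° lon, +2·10° lat → SW at lon -100°, lat -70°.
Square 1, 4: +1·2° lon, +4·1° lat → SW at lon -98°, lat -66°.
Cell spans 2° lon × 1° lat.
south -66.00, north -65.00.

-66.00, -65.00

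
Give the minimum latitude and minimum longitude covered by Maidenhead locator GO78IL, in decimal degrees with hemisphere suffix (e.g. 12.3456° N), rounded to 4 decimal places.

58.4583° N, 45.3333° W

Field G=6, O=14: +6·20° lon, +14·10° lat → SW at lon -60°, lat 50°.
Square 7, 8: +7·2° lon, +8·1° lat → SW at lon -46°, lat 58°.
Subsquare i=8, l=11: +8·0.0833333° lon, +11·0.0416667° lat → SW at lon -45.3333°, lat 58.4583°.
latitude 58.4583° N, longitude 45.3333° W.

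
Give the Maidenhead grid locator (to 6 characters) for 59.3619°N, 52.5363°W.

Offset from 180°W / 90°S: lon 127.4637°, lat 149.3619°.
Field: lon ⌊127.4637/20⌋ = 6 → G; lat ⌊149.3619/10⌋ = 14 → O.
Square: lon ⌊7.4637/2⌋ = 3; lat ⌊9.3619/1⌋ = 9.
Subsquare: lon ⌊1.4637/0.0833333⌋ = 17 → r; lat ⌊0.3619/0.0416667⌋ = 8 → i.

GO39ri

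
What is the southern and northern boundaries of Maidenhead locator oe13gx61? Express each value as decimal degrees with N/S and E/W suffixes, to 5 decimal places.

Field O=14, E=4: +14·20° lon, +4·10° lat → SW at lon 100°, lat -50°.
Square 1, 3: +1·2° lon, +3·1° lat → SW at lon 102°, lat -47°.
Subsquare g=6, x=23: +6·0.0833333° lon, +23·0.0416667° lat → SW at lon 102.5°, lat -46.0417°.
Extended square 6, 1: +6·0.00833333° lon, +1·0.00416667° lat → SW at lon 102.55°, lat -46.0375°.
Cell spans 0.00833333° lon × 0.00416667° lat.
south 46.03750° S, north 46.03333° S.

46.03750° S, 46.03333° S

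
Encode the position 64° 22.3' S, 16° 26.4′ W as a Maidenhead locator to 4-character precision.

IC15

Add 180° to longitude and 90° to latitude: 163.56, 25.63.
Field (20°×10°, letters A–R): 163.56/20 → 8 → I, 25.63/10 → 2 → C; chars IC.
Square (2°×1°, digits 0–9): 3.56/2 → 1, 5.63/1 → 5; chars 15.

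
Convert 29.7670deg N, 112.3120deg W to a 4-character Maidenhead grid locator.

Offset from 180°W / 90°S: lon 67.69°, lat 119.77°.
Field: lon ⌊67.69/20⌋ = 3 → D; lat ⌊119.77/10⌋ = 11 → L.
Square: lon ⌊7.69/2⌋ = 3; lat ⌊9.77/1⌋ = 9.

DL39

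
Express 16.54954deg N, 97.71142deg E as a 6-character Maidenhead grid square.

NK86un

Shift to the Maidenhead origin (180°W, 90°S): lon 277.7114, lat 106.5495.
Field: 277.7114/20 → 13 → N, 106.5495/10 → 10 → K; chars NK.
Square: 17.7114/2 → 8, 6.5495/1 → 6; chars 86.
Subsquare: 1.7114/0.0833333 → 20 → u, 0.5495/0.0416667 → 13 → n; chars un.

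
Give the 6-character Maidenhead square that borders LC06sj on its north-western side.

Longitude subsquare s = 18; −1 → 17 = r.
Latitude subsquare j = 9; +1 → 10 = k.

LC06rk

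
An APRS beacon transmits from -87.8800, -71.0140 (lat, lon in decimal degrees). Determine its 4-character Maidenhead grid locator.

FA42

Shift to the Maidenhead origin (180°W, 90°S): lon 108.99, lat 2.12.
Field: lon ⌊108.99/20⌋ = 5 → F; lat ⌊2.12/10⌋ = 0 → A.
Square: lon ⌊8.99/2⌋ = 4; lat ⌊2.12/1⌋ = 2.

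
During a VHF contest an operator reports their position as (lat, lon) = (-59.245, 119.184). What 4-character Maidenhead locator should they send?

OD90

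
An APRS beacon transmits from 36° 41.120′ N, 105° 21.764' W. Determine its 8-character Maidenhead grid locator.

DM76hq64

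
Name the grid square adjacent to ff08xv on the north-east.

FF18aw

Longitude subsquare x = 23; +1 → 24, wraps to 0 = a, carry into square.
Longitude square 0; +1 → 1.
Latitude subsquare v = 21; +1 → 22 = w.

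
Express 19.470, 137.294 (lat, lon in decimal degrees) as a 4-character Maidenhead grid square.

Shift to the Maidenhead origin (180°W, 90°S): lon 317.29, lat 109.47.
Field (20°×10°, letters A–R): lon ⌊317.29/20⌋ = 15 → P; lat ⌊109.47/10⌋ = 10 → K.
Square (2°×1°, digits 0–9): lon ⌊17.29/2⌋ = 8; lat ⌊9.47/1⌋ = 9.

PK89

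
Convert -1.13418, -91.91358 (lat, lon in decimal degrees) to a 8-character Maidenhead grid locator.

EI48bu07

Offset from 180°W / 90°S: lon 88.08642°, lat 88.86582°.
Field: 88.08642/20 → 4 → E, 88.86582/10 → 8 → I; chars EI.
Square: 8.08642/2 → 4, 8.86582/1 → 8; chars 48.
Subsquare: 0.08642/0.0833333 → 1 → b, 0.86582/0.0416667 → 20 → u; chars bu.
Extended square: 0.00309/0.00833333 → 0, 0.03249/0.00416667 → 7; chars 07.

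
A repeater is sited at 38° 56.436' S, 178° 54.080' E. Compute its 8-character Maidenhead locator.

RF91kb84

Shift to the Maidenhead origin (180°W, 90°S): lon 358.90133, lat 51.05940.
Field: 358.90133/20 → 17 → R, 51.05940/10 → 5 → F; chars RF.
Square: 18.90133/2 → 9, 1.05940/1 → 1; chars 91.
Subsquare: 0.90133/0.0833333 → 10 → k, 0.05940/0.0416667 → 1 → b; chars kb.
Extended square: 0.06800/0.00833333 → 8, 0.01773/0.00416667 → 4; chars 84.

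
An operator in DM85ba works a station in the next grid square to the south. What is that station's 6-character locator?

DM84bx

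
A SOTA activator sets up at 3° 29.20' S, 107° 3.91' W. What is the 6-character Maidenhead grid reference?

DI66lm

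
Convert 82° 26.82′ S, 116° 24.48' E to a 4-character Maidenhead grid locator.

OA87

Shift to the Maidenhead origin (180°W, 90°S): lon 296.41, lat 7.55.
Field: lon ⌊296.41/20⌋ = 14 → O; lat ⌊7.55/10⌋ = 0 → A.
Square: lon ⌊16.41/2⌋ = 8; lat ⌊7.55/1⌋ = 7.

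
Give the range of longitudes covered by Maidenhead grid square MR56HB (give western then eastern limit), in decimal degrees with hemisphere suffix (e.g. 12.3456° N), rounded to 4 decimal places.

70.5833° E, 70.6667° E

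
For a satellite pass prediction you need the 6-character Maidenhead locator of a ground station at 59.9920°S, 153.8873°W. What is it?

BD30ba

Shift to the Maidenhead origin (180°W, 90°S): lon 26.1127, lat 30.0080.
Field: 26.1127/20 → 1 → B, 30.0080/10 → 3 → D; chars BD.
Square: 6.1127/2 → 3, 0.0080/1 → 0; chars 30.
Subsquare: 0.1127/0.0833333 → 1 → b, 0.0080/0.0416667 → 0 → a; chars ba.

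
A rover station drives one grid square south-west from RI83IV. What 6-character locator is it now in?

Longitude subsquare i = 8; −1 → 7 = h.
Latitude subsquare v = 21; −1 → 20 = u.

RI83hu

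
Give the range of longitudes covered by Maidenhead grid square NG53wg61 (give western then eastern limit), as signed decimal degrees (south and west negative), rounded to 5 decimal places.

91.88333, 91.89167

Field N=13, G=6: +13·20° lon, +6·10° lat → SW at lon 80°, lat -30°.
Square 5, 3: +5·2° lon, +3·1° lat → SW at lon 90°, lat -27°.
Subsquare w=22, g=6: +22·0.0833333° lon, +6·0.0416667° lat → SW at lon 91.8333°, lat -26.75°.
Extended square 6, 1: +6·0.00833333° lon, +1·0.00416667° lat → SW at lon 91.8833°, lat -26.7458°.
Cell spans 0.00833333° lon × 0.00416667° lat.
west 91.88333, east 91.89167.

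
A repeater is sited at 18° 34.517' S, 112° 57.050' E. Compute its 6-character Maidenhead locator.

OH61lk

Shift to the Maidenhead origin (180°W, 90°S): lon 292.9508, lat 71.4247.
Field: lon ⌊292.9508/20⌋ = 14 → O; lat ⌊71.4247/10⌋ = 7 → H.
Square: lon ⌊12.9508/2⌋ = 6; lat ⌊1.4247/1⌋ = 1.
Subsquare: lon ⌊0.9508/0.0833333⌋ = 11 → l; lat ⌊0.4247/0.0416667⌋ = 10 → k.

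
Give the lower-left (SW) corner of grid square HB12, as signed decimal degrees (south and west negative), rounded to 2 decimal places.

-78.00, -38.00

Field H=7, B=1: +7·20° lon, +1·10° lat → SW at lon -40°, lat -80°.
Square 1, 2: +1·2° lon, +2·1° lat → SW at lon -38°, lat -78°.
latitude -78.00, longitude -38.00.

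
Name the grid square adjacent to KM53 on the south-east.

Longitude square 5; +1 → 6.
Latitude square 3; −1 → 2.

KM62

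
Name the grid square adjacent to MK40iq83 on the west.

MK40iq73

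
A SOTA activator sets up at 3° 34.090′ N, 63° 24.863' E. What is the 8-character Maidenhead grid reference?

MJ13qn96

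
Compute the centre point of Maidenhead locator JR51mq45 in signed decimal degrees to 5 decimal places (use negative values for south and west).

Field J=9, R=17: +9·20° lon, +17·10° lat → SW at lon 0°, lat 80°.
Square 5, 1: +5·2° lon, +1·1° lat → SW at lon 10°, lat 81°.
Subsquare m=12, q=16: +12·0.0833333° lon, +16·0.0416667° lat → SW at lon 11°, lat 81.6667°.
Extended square 4, 5: +4·0.00833333° lon, +5·0.00416667° lat → SW at lon 11.0333°, lat 81.6875°.
Cell spans 0.00833333° lon × 0.00416667° lat. Centre is SW corner plus half of each.
latitude 81.68958, longitude 11.03750.

81.68958, 11.03750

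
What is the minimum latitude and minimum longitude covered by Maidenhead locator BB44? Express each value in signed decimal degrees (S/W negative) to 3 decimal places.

Field B=1, B=1: +1·20° lon, +1·10° lat → SW at lon -160°, lat -80°.
Square 4, 4: +4·2° lon, +4·1° lat → SW at lon -152°, lat -76°.
latitude -76.000, longitude -152.000.

-76.000, -152.000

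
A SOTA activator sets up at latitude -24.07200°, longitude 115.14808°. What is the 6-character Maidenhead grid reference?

Shift to the Maidenhead origin (180°W, 90°S): lon 295.1481, lat 65.9280.
Field: lon ⌊295.1481/20⌋ = 14 → O; lat ⌊65.9280/10⌋ = 6 → G.
Square: lon ⌊15.1481/2⌋ = 7; lat ⌊5.9280/1⌋ = 5.
Subsquare: lon ⌊1.1481/0.0833333⌋ = 13 → n; lat ⌊0.9280/0.0416667⌋ = 22 → w.

OG75nw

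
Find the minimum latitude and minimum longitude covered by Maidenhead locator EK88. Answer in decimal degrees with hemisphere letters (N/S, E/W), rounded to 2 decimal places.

18.00° N, 84.00° W

Field E=4, K=10: +4·20° lon, +10·10° lat → SW at lon -100°, lat 10°.
Square 8, 8: +8·2° lon, +8·1° lat → SW at lon -84°, lat 18°.
latitude 18.00° N, longitude 84.00° W.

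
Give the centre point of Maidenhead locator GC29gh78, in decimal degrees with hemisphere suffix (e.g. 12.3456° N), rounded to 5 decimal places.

60.67292° S, 55.43750° W

Field G=6, C=2: +6·20° lon, +2·10° lat → SW at lon -60°, lat -70°.
Square 2, 9: +2·2° lon, +9·1° lat → SW at lon -56°, lat -61°.
Subsquare g=6, h=7: +6·0.0833333° lon, +7·0.0416667° lat → SW at lon -55.5°, lat -60.7083°.
Extended square 7, 8: +7·0.00833333° lon, +8·0.00416667° lat → SW at lon -55.4417°, lat -60.675°.
Cell spans 0.00833333° lon × 0.00416667° lat. Centre is SW corner plus half of each.
latitude 60.67292° S, longitude 55.43750° W.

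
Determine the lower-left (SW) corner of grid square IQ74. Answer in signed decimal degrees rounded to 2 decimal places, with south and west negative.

74.00, -6.00

Field I=8, Q=16: +8·20° lon, +16·10° lat → SW at lon -20°, lat 70°.
Square 7, 4: +7·2° lon, +4·1° lat → SW at lon -6°, lat 74°.
latitude 74.00, longitude -6.00.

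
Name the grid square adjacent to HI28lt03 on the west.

HI28kt93

Longitude extended square 0; −1 → -1, wraps to 9, carry into subsquare.
Longitude subsquare l = 11; −1 → 10 = k.
The latitude characters are unchanged.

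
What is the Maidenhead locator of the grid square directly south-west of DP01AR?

CP91xq

Longitude subsquare a = 0; −1 → -1, wraps to 23 = x, carry into square.
Longitude square 0; −1 → -1, wraps to 9, carry into field.
Longitude field D = 3; −1 → 2 = C.
Latitude subsquare r = 17; −1 → 16 = q.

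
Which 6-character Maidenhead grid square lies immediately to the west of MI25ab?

MI15xb

Longitude subsquare a = 0; −1 → -1, wraps to 23 = x, carry into square.
Longitude square 2; −1 → 1.
The latitude characters are unchanged.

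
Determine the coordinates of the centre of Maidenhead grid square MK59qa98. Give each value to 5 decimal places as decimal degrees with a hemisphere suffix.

Field M=12, K=10: +12·20° lon, +10·10° lat → SW at lon 60°, lat 10°.
Square 5, 9: +5·2° lon, +9·1° lat → SW at lon 70°, lat 19°.
Subsquare q=16, a=0: +16·0.0833333° lon, +0·0.0416667° lat → SW at lon 71.3333°, lat 19°.
Extended square 9, 8: +9·0.00833333° lon, +8·0.00416667° lat → SW at lon 71.4083°, lat 19.0333°.
Cell spans 0.00833333° lon × 0.00416667° lat. Centre is SW corner plus half of each.
latitude 19.03542° N, longitude 71.41250° E.

19.03542° N, 71.41250° E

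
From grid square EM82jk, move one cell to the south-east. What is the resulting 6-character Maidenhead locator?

EM82kj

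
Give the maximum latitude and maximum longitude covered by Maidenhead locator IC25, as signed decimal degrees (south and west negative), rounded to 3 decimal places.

Field I=8, C=2: +8·20° lon, +2·10° lat → SW at lon -20°, lat -70°.
Square 2, 5: +2·2° lon, +5·1° lat → SW at lon -16°, lat -65°.
Cell spans 2° lon × 1° lat. NE corner is SW corner plus one full cell.
latitude -64.000, longitude -14.000.

-64.000, -14.000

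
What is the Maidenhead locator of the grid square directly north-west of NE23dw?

Longitude subsquare d = 3; −1 → 2 = c.
Latitude subsquare w = 22; +1 → 23 = x.

NE23cx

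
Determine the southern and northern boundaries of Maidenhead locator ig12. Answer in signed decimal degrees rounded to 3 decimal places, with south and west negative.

Field I=8, G=6: +8·20° lon, +6·10° lat → SW at lon -20°, lat -30°.
Square 1, 2: +1·2° lon, +2·1° lat → SW at lon -18°, lat -28°.
Cell spans 2° lon × 1° lat.
south -28.000, north -27.000.

-28.000, -27.000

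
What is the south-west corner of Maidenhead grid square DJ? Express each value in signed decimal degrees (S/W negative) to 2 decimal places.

Field D=3, J=9: +3·20° lon, +9·10° lat → SW at lon -120°, lat 0°.
latitude 0.00, longitude -120.00.

0.00, -120.00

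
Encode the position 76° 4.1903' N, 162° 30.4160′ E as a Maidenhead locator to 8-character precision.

RQ16gb06

Offset from 180°W / 90°S: lon 342.50693°, lat 166.06984°.
Field: lon ⌊342.50693/20⌋ = 17 → R; lat ⌊166.06984/10⌋ = 16 → Q.
Square: lon ⌊2.50693/2⌋ = 1; lat ⌊6.06984/1⌋ = 6.
Subsquare: lon ⌊0.50693/0.0833333⌋ = 6 → g; lat ⌊0.06984/0.0416667⌋ = 1 → b.
Extended square: lon ⌊0.00693/0.00833333⌋ = 0; lat ⌊0.02817/0.00416667⌋ = 6.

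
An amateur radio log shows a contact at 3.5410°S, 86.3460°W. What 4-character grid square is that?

EI66

Add 180° to longitude and 90° to latitude: 93.65, 86.46.
Field (20°×10°, letters A–R): lon ⌊93.65/20⌋ = 4 → E; lat ⌊86.46/10⌋ = 8 → I.
Square (2°×1°, digits 0–9): lon ⌊13.65/2⌋ = 6; lat ⌊6.46/1⌋ = 6.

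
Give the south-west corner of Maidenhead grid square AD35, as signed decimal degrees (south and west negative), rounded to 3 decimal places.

-55.000, -174.000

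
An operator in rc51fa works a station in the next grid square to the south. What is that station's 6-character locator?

Latitude subsquare a = 0; −1 → -1, wraps to 23 = x, carry into square.
Latitude square 1; −1 → 0.
The longitude characters are unchanged.

RC50fx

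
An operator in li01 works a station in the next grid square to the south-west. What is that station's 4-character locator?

Longitude square 0; −1 → -1, wraps to 9, carry into field.
Longitude field L = 11; −1 → 10 = K.
Latitude square 1; −1 → 0.

KI90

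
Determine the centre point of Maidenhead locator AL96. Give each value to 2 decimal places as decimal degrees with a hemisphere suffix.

26.50° N, 161.00° W

Field A=0, L=11: +0·20° lon, +11·10° lat → SW at lon -180°, lat 20°.
Square 9, 6: +9·2° lon, +6·1° lat → SW at lon -162°, lat 26°.
Cell spans 2° lon × 1° lat. Centre is SW corner plus half of each.
latitude 26.50° N, longitude 161.00° W.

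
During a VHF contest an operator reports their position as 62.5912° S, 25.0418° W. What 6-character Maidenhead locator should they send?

Add 180° to longitude and 90° to latitude: 154.9582, 27.4088.
Field: 154.9582/20 → 7 → H, 27.4088/10 → 2 → C; chars HC.
Square: 14.9582/2 → 7, 7.4088/1 → 7; chars 77.
Subsquare: 0.9582/0.0833333 → 11 → l, 0.4088/0.0416667 → 9 → j; chars lj.

HC77lj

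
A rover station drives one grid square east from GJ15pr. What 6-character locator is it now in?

GJ15qr

Longitude subsquare p = 15; +1 → 16 = q.
The latitude characters are unchanged.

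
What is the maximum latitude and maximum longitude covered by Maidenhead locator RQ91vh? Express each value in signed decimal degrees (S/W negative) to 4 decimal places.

71.3333, 179.8333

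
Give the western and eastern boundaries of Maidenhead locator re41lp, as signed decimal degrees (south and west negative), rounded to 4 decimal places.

168.9167, 169.0000

Field R=17, E=4: +17·20° lon, +4·10° lat → SW at lon 160°, lat -50°.
Square 4, 1: +4·2° lon, +1·1° lat → SW at lon 168°, lat -49°.
Subsquare l=11, p=15: +11·0.0833333° lon, +15·0.0416667° lat → SW at lon 168.917°, lat -48.375°.
Cell spans 0.0833333° lon × 0.0416667° lat.
west 168.9167, east 169.0000.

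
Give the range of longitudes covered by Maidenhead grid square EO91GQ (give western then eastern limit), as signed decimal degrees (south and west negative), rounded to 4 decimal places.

Field E=4, O=14: +4·20° lon, +14·10° lat → SW at lon -100°, lat 50°.
Square 9, 1: +9·2° lon, +1·1° lat → SW at lon -82°, lat 51°.
Subsquare g=6, q=16: +6·0.0833333° lon, +16·0.0416667° lat → SW at lon -81.5°, lat 51.6667°.
Cell spans 0.0833333° lon × 0.0416667° lat.
west -81.5000, east -81.4167.

-81.5000, -81.4167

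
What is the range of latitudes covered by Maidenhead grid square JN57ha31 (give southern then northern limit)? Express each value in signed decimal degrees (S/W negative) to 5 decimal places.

Field J=9, N=13: +9·20° lon, +13·10° lat → SW at lon 0°, lat 40°.
Square 5, 7: +5·2° lon, +7·1° lat → SW at lon 10°, lat 47°.
Subsquare h=7, a=0: +7·0.0833333° lon, +0·0.0416667° lat → SW at lon 10.5833°, lat 47°.
Extended square 3, 1: +3·0.00833333° lon, +1·0.00416667° lat → SW at lon 10.6083°, lat 47.0042°.
Cell spans 0.00833333° lon × 0.00416667° lat.
south 47.00417, north 47.00833.

47.00417, 47.00833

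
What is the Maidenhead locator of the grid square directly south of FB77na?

FB76nx

Latitude subsquare a = 0; −1 → -1, wraps to 23 = x, carry into square.
Latitude square 7; −1 → 6.
The longitude characters are unchanged.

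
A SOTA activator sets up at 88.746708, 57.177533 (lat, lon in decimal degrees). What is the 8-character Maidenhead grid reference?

Add 180° to longitude and 90° to latitude: 237.17753, 178.74671.
Field: lon ⌊237.17753/20⌋ = 11 → L; lat ⌊178.74671/10⌋ = 17 → R.
Square: lon ⌊17.17753/2⌋ = 8; lat ⌊8.74671/1⌋ = 8.
Subsquare: lon ⌊1.17753/0.0833333⌋ = 14 → o; lat ⌊0.74671/0.0416667⌋ = 17 → r.
Extended square: lon ⌊0.01087/0.00833333⌋ = 1; lat ⌊0.03837/0.00416667⌋ = 9.

LR88or19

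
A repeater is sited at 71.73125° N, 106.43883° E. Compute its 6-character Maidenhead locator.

Offset from 180°W / 90°S: lon 286.4388°, lat 161.7312°.
Field: 286.4388/20 → 14 → O, 161.7312/10 → 16 → Q; chars OQ.
Square: 6.4388/2 → 3, 1.7312/1 → 1; chars 31.
Subsquare: 0.4388/0.0833333 → 5 → f, 0.7312/0.0416667 → 17 → r; chars fr.

OQ31fr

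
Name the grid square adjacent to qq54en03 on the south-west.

Longitude extended square 0; −1 → -1, wraps to 9, carry into subsquare.
Longitude subsquare e = 4; −1 → 3 = d.
Latitude extended square 3; −1 → 2.

QQ54dn92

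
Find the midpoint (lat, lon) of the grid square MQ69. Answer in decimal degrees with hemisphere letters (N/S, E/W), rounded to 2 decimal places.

79.50° N, 73.00° E

Field M=12, Q=16: +12·20° lon, +16·10° lat → SW at lon 60°, lat 70°.
Square 6, 9: +6·2° lon, +9·1° lat → SW at lon 72°, lat 79°.
Cell spans 2° lon × 1° lat. Centre is SW corner plus half of each.
latitude 79.50° N, longitude 73.00° E.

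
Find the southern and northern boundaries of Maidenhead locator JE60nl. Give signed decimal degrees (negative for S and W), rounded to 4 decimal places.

Field J=9, E=4: +9·20° lon, +4·10° lat → SW at lon 0°, lat -50°.
Square 6, 0: +6·2° lon, +0·1° lat → SW at lon 12°, lat -50°.
Subsquare n=13, l=11: +13·0.0833333° lon, +11·0.0416667° lat → SW at lon 13.0833°, lat -49.5417°.
Cell spans 0.0833333° lon × 0.0416667° lat.
south -49.5417, north -49.5000.

-49.5417, -49.5000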